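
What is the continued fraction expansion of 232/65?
[3; 1, 1, 3, 9]

Euclidean algorithm steps:
232 = 3 × 65 + 37
65 = 1 × 37 + 28
37 = 1 × 28 + 9
28 = 3 × 9 + 1
9 = 9 × 1 + 0
Continued fraction: [3; 1, 1, 3, 9]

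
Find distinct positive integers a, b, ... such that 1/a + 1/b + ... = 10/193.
1/20 + 1/552 + 1/532680

Greedy algorithm:
10/193: ceiling(193/10) = 20, use 1/20
7/3860: ceiling(3860/7) = 552, use 1/552
1/532680: ceiling(532680/1) = 532680, use 1/532680
Result: 10/193 = 1/20 + 1/552 + 1/532680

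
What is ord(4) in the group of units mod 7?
3

7 is prime, so ord(4) divides φ(7) = 6.
Divisors of 6: 1, 2, 3, 6.
Repeated squaring: 4^1 ≡ 4, 4^2 ≡ 2, 4^4 ≡ 4 (mod 7).
Test 4^d mod 7 for each divisor d in increasing order:
4^1 ≡ 4
4^2 ≡ 2
4^3 = 4^2·4^1 ≡ 1  ← first divisor giving 1
The order is 3.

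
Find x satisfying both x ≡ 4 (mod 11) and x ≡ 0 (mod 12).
48

Using Chinese Remainder Theorem:
M = 11 × 12 = 132
M1 = 12, M2 = 11
y1 = 12^(-1) mod 11 = 1
y2 = 11^(-1) mod 12 = 11
x = (4×12×1 + 0×11×11) mod 132 = 48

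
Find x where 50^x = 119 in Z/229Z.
47

Baby-step giant-step with step n = ⌈√229⌉ = 16.
Baby steps 50^j mod 229 (j:value) for j=0..15: 0:1, 1:50, 2:210, 3:195, 4:132, 5:188, 6:11, 7:92, 8:20, 9:84, 10:78, 11:7, 12:121, 13:96, 14:220, 15:8.
Giant-step multiplier: 50^(-16) ≡ 50^(228-16) = 50^212 ≡ 75 (mod 229).
Giant steps γ_i = 119·75^i mod 229: γ_0=119, γ_1=223, γ_2=8 (in table at j=15).
x = i·n + j = 2·16 + 15 = 47.
Check: 50^47 ≡ 119 (mod 229).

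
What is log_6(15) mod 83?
71

Baby-step giant-step with step n = ⌈√83⌉ = 10.
Baby steps 6^j mod 83 (j:value) for j=0..9: 0:1, 1:6, 2:36, 3:50, 4:51, 5:57, 6:10, 7:60, 8:28, 9:2.
Giant-step multiplier: 6^(-10) ≡ 6^(82-10) = 6^72 ≡ 7 (mod 83).
Giant steps γ_i = 15·7^i mod 83: γ_0=15, γ_1=22, γ_2=71, γ_3=82, γ_4=76, γ_5=34, γ_6=72, γ_7=6 (in table at j=1).
x = i·n + j = 7·10 + 1 = 71.
Check: 6^71 ≡ 15 (mod 83).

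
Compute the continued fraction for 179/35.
[5; 8, 1, 3]

Euclidean algorithm steps:
179 = 5 × 35 + 4
35 = 8 × 4 + 3
4 = 1 × 3 + 1
3 = 3 × 1 + 0
Continued fraction: [5; 8, 1, 3]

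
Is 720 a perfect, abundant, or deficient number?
abundant

Proper divisors of 720: sum = 1 + 2 + 3 + 4 + 5 + 6 + 8 + 9 + ... + 144 + 180 + 240 + 360 (29 divisors) = 1698
Since 1698 > 720, 720 is abundant.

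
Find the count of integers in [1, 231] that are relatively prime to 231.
120

231 = 3 × 7 × 11
φ(n) = n × ∏(1 - 1/p) for each prime p dividing n
φ(231) = 231 × (1 - 1/3) × (1 - 1/7) × (1 - 1/11) = 120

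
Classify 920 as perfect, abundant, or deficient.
abundant

Proper divisors of 920: sum = 1 + 2 + 4 + 5 + 8 + 10 + 20 + 23 + 40 + 46 + 92 + 115 + 184 + 230 + 460 = 1240
Since 1240 > 920, 920 is abundant.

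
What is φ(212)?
104

212 = 2^2 × 53
φ(n) = n × ∏(1 - 1/p) for each prime p dividing n
φ(212) = 212 × (1 - 1/2) × (1 - 1/53) = 104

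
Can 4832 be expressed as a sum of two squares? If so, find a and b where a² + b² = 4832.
Not possible

Factorization: 4832 = 2^5 × 151
By Fermat: n is sum of two squares iff every prime p ≡ 3 (mod 4) appears to even power.
Prime(s) ≡ 3 (mod 4) with odd exponent: [(151, 1)]
Therefore 4832 cannot be expressed as a² + b².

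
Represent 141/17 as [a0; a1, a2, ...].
[8; 3, 2, 2]

Euclidean algorithm steps:
141 = 8 × 17 + 5
17 = 3 × 5 + 2
5 = 2 × 2 + 1
2 = 2 × 1 + 0
Continued fraction: [8; 3, 2, 2]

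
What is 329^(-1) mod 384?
377

gcd(329, 384) = 1, so the inverse exists.
Extended Euclidean algorithm on (384, 329):
384 = 1 × 329 + 55  ⟹  55 = (1)·384 + (-1)·329
329 = 5 × 55 + 54  ⟹  54 = (-5)·384 + (6)·329
55 = 1 × 54 + 1  ⟹  1 = (6)·384 + (-7)·329
So (-7)·329 ≡ 1 (mod 384), i.e. 329^(-1) ≡ -7 ≡ 377 (mod 384).
Check: 329 × 377 = 124033 ≡ 1 (mod 384)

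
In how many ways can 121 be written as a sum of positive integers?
2056148051

p(n) counts ways to write n as a sum of positive integers (order ignored).
Euler's pentagonal recurrence: p(k) = p(k-1) + p(k-2) - p(k-5) - p(k-7) + p(k-12) + p(k-15) - ... (offsets j(3j∓1)/2, signs ++--, p(0)=1, p(<0)=0).
DP table for k = 0..120: p(0)=1, p(1)=1, p(2)=2, p(3)=3, p(4)=5, p(5)=7, p(6)=11, p(7)=15, p(8)=22, p(9)=30, p(10)=42, p(11)=56, p(12)=77, p(13)=101, p(14)=135, p(15)=176, p(16)=231, p(17)=297, p(18)=385, p(19)=490, p(20)=627, p(21)=792, p(22)=1002, p(23)=1255, p(24)=1575, p(25)=1958, p(26)=2436, p(27)=3010, p(28)=3718, p(29)=4565, p(30)=5604, p(31)=6842, p(32)=8349, p(33)=10143, p(34)=12310, p(35)=14883, p(36)=17977, p(37)=21637, p(38)=26015, p(39)=31185, p(40)=37338, p(41)=44583, p(42)=53174, p(43)=63261, p(44)=75175, p(45)=89134, p(46)=105558, p(47)=124754, p(48)=147273, p(49)=173525, p(50)=204226, p(51)=239943, p(52)=281589, p(53)=329931, p(54)=386155, p(55)=451276, p(56)=526823, p(57)=614154, p(58)=715220, p(59)=831820, p(60)=966467, p(61)=1121505, p(62)=1300156, p(63)=1505499, p(64)=1741630, p(65)=2012558, p(66)=2323520, p(67)=2679689, p(68)=3087735, p(69)=3554345, p(70)=4087968, p(71)=4697205, p(72)=5392783, p(73)=6185689, p(74)=7089500, p(75)=8118264, p(76)=9289091, p(77)=10619863, p(78)=12132164, p(79)=13848650, p(80)=15796476, p(81)=18004327, p(82)=20506255, p(83)=23338469, p(84)=26543660, p(85)=30167357, p(86)=34262962, p(87)=38887673, p(88)=44108109, p(89)=49995925, p(90)=56634173, p(91)=64112359, p(92)=72533807, p(93)=82010177, p(94)=92669720, p(95)=104651419, p(96)=118114304, p(97)=133230930, p(98)=150198136, p(99)=169229875, p(100)=190569292, p(101)=214481126, p(102)=241265379, p(103)=271248950, p(104)=304801365, p(105)=342325709, p(106)=384276336, p(107)=431149389, p(108)=483502844, p(109)=541946240, p(110)=607163746, p(111)=679903203, p(112)=761002156, p(113)=851376628, p(114)=952050665, p(115)=1064144451, p(116)=1188908248, p(117)=1327710076, p(118)=1482074143, p(119)=1653668665, p(120)=1844349560.
Final step: p(121) = p(120) + p(119) - p(116) - p(114) + p(109) + p(106) - p(99) - p(95) + p(86) + p(81) - p(70) - p(64) + p(51) + p(44) - p(29) - p(21) + p(4)
= 1844349560 + 1653668665 - 1188908248 - 952050665 + 541946240 + 384276336 - 169229875 - 104651419 + 34262962 + 18004327 - 4087968 - 1741630 + 239943 + 75175 - 4565 - 792 + 5
= 2056148051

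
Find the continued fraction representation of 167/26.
[6; 2, 2, 1, 3]

Euclidean algorithm steps:
167 = 6 × 26 + 11
26 = 2 × 11 + 4
11 = 2 × 4 + 3
4 = 1 × 3 + 1
3 = 3 × 1 + 0
Continued fraction: [6; 2, 2, 1, 3]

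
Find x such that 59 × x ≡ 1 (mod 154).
47

gcd(59, 154) = 1, so the inverse exists.
Extended Euclidean algorithm on (154, 59):
154 = 2 × 59 + 36  ⟹  36 = (1)·154 + (-2)·59
59 = 1 × 36 + 23  ⟹  23 = (-1)·154 + (3)·59
36 = 1 × 23 + 13  ⟹  13 = (2)·154 + (-5)·59
23 = 1 × 13 + 10  ⟹  10 = (-3)·154 + (8)·59
13 = 1 × 10 + 3  ⟹  3 = (5)·154 + (-13)·59
10 = 3 × 3 + 1  ⟹  1 = (-18)·154 + (47)·59
So (47)·59 ≡ 1 (mod 154), i.e. 59^(-1) ≡ 47 (mod 154).
Check: 59 × 47 = 2773 ≡ 1 (mod 154)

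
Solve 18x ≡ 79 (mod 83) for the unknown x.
x ≡ 9 (mod 83)

gcd(18, 83) = 1, which divides 79, so solutions exist.
Find 18^(-1) mod 83 by the extended Euclidean algorithm:
83 = 4 × 18 + 11  ⟹  11 = (1)·83 + (-4)·18
18 = 1 × 11 + 7  ⟹  7 = (-1)·83 + (5)·18
11 = 1 × 7 + 4  ⟹  4 = (2)·83 + (-9)·18
7 = 1 × 4 + 3  ⟹  3 = (-3)·83 + (14)·18
4 = 1 × 3 + 1  ⟹  1 = (5)·83 + (-23)·18
So (-23)·18 ≡ 1 (mod 83), i.e. 18^(-1) ≡ -23 ≡ 60 (mod 83).
x ≡ 60 × 79 = 4740 ≡ 9 (mod 83).
Check: 18 × 9 = 162 ≡ 79 (mod 83).
Unique solution: x ≡ 9 (mod 83)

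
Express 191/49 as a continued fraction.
[3; 1, 8, 1, 4]

Euclidean algorithm steps:
191 = 3 × 49 + 44
49 = 1 × 44 + 5
44 = 8 × 5 + 4
5 = 1 × 4 + 1
4 = 4 × 1 + 0
Continued fraction: [3; 1, 8, 1, 4]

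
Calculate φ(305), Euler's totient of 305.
240

305 = 5 × 61
φ(n) = n × ∏(1 - 1/p) for each prime p dividing n
φ(305) = 305 × (1 - 1/5) × (1 - 1/61) = 240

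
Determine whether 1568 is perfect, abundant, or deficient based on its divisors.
abundant

Proper divisors of 1568: sum = 1 + 2 + 4 + 7 + 8 + 14 + 16 + 28 + ... + 196 + 224 + 392 + 784 (17 divisors) = 2023
Since 2023 > 1568, 1568 is abundant.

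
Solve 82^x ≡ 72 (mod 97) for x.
94

Baby-step giant-step with step n = ⌈√97⌉ = 10.
Baby steps 82^j mod 97 (j:value) for j=0..9: 0:1, 1:82, 2:31, 3:20, 4:88, 5:38, 6:12, 7:14, 8:81, 9:46.
Giant-step multiplier: 82^(-10) ≡ 82^(96-10) = 82^86 ≡ 44 (mod 97).
Giant steps γ_i = 72·44^i mod 97: γ_0=72, γ_1=64, γ_2=3, γ_3=35, γ_4=85, γ_5=54, γ_6=48, γ_7=75, γ_8=2, γ_9=88 (in table at j=4).
x = i·n + j = 9·10 + 4 = 94.
Check: 82^94 ≡ 72 (mod 97).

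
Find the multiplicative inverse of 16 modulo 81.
76

gcd(16, 81) = 1, so the inverse exists.
Extended Euclidean algorithm on (81, 16):
81 = 5 × 16 + 1  ⟹  1 = (1)·81 + (-5)·16
So (-5)·16 ≡ 1 (mod 81), i.e. 16^(-1) ≡ -5 ≡ 76 (mod 81).
Check: 16 × 76 = 1216 ≡ 1 (mod 81)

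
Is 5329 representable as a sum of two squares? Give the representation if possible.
0² + 73² (a=0, b=73)

Factorization: 5329 = 73^2
By Fermat: n is sum of two squares iff every prime p ≡ 3 (mod 4) appears to even power.
All primes ≡ 3 (mod 4) appear to even power.
Search a = 0, 1, 2, … for 5329 - a² a perfect square: first hit at a = 0: 5329 - 0 = 5329 = 73².
5329 = 0² + 73² = 0 + 5329 ✓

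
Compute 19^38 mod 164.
5

Repeated squaring. Binary of 38 = 100110.
19^1 ≡ 19 (mod 164); 19^2 ≡ 33 (mod 164); 19^4 ≡ 105 (mod 164); 19^8 ≡ 37 (mod 164); 19^16 ≡ 57 (mod 164); 19^32 ≡ 133 (mod 164)
19^38 = 19^2 × 19^4 × 19^32 ≡ 5 (mod 164)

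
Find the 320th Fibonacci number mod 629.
99

Matrix identity: Q^n = [[F_(n+1), F_n], [F_n, F_(n-1)]] with Q = [[1,1],[1,0]].
n = 320 = 101000000₂. Square-and-multiply, entries mod 629:
Q^1 = [[1,1],[1,0]]
Q^2 = (Q^1)² = [[2,1],[1,1]]
Q^5 = (Q^2)²·Q = [[8,5],[5,3]]
Q^10 = (Q^5)² = [[89,55],[55,34]]
Q^20 = (Q^10)² = [[253,475],[475,407]]
Q^40 = (Q^20)² = [[294,258],[258,36]]
Q^80 = (Q^40)² = [[153,225],[225,557]]
Q^160 = (Q^80)² = [[441,613],[613,457]]
Q^320 = (Q^160)² = [[376,99],[99,277]]
F_320 mod 629 = Q^320[0][1] = 99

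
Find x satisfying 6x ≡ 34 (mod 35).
x ≡ 29 (mod 35)

gcd(6, 35) = 1, which divides 34, so solutions exist.
Find 6^(-1) mod 35 by the extended Euclidean algorithm:
35 = 5 × 6 + 5  ⟹  5 = (1)·35 + (-5)·6
6 = 1 × 5 + 1  ⟹  1 = (-1)·35 + (6)·6
So (6)·6 ≡ 1 (mod 35), i.e. 6^(-1) ≡ 6 (mod 35).
x ≡ 6 × 34 = 204 ≡ 29 (mod 35).
Check: 6 × 29 = 174 ≡ 34 (mod 35).
Unique solution: x ≡ 29 (mod 35)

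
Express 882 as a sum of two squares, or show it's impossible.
21² + 21² (a=21, b=21)

Factorization: 882 = 2 × 3^2 × 7^2
By Fermat: n is sum of two squares iff every prime p ≡ 3 (mod 4) appears to even power.
All primes ≡ 3 (mod 4) appear to even power.
Search a = 0, 1, 2, … for 882 - a² a perfect square: first hit at a = 21: 882 - 441 = 441 = 21².
882 = 21² + 21² = 441 + 441 ✓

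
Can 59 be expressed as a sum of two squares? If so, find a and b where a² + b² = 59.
Not possible

Factorization: 59 = 59
By Fermat: n is sum of two squares iff every prime p ≡ 3 (mod 4) appears to even power.
Prime(s) ≡ 3 (mod 4) with odd exponent: [(59, 1)]
Therefore 59 cannot be expressed as a² + b².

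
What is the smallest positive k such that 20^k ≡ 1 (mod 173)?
172

173 is prime, so ord(20) divides φ(173) = 172.
Divisors of 172: 1, 2, 4, 43, 86, 172.
Repeated squaring: 20^1 ≡ 20, 20^2 ≡ 54, 20^4 ≡ 148, 20^8 ≡ 106, 20^16 ≡ 164, 20^32 ≡ 81, 20^64 ≡ 160, 20^128 ≡ 169 (mod 173).
Test 20^d mod 173 for each divisor d in increasing order:
20^1 ≡ 20
20^2 ≡ 54
20^4 ≡ 148
20^43 = 20^32·20^8·20^2·20^1 ≡ 80
20^86 = 20^64·20^16·20^4·20^2 ≡ 172
20^172 = 20^128·20^32·20^8·20^4 ≡ 1  ← first divisor giving 1
The order is 172.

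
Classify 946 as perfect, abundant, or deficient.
deficient

Proper divisors of 946: sum = 1 + 2 + 11 + 22 + 43 + 86 + 473 = 638
Since 638 < 946, 946 is deficient.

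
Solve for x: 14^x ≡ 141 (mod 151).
61

Baby-step giant-step with step n = ⌈√151⌉ = 13.
Baby steps 14^j mod 151 (j:value) for j=0..12: 0:1, 1:14, 2:45, 3:26, 4:62, 5:113, 6:72, 7:102, 8:69, 9:60, 10:85, 11:133, 12:50.
Giant-step multiplier: 14^(-13) ≡ 14^(150-13) = 14^137 ≡ 140 (mod 151).
Giant steps γ_i = 141·140^i mod 151: γ_0=141, γ_1=110, γ_2=149, γ_3=22, γ_4=60 (in table at j=9).
x = i·n + j = 4·13 + 9 = 61.
Check: 14^61 ≡ 141 (mod 151).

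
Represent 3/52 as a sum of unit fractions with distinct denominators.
1/18 + 1/468

Greedy algorithm:
3/52: ceiling(52/3) = 18, use 1/18
1/468: ceiling(468/1) = 468, use 1/468
Result: 3/52 = 1/18 + 1/468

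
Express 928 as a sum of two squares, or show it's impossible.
12² + 28² (a=12, b=28)

Factorization: 928 = 2^5 × 29
By Fermat: n is sum of two squares iff every prime p ≡ 3 (mod 4) appears to even power.
All primes ≡ 3 (mod 4) appear to even power.
Search a = 0, 1, 2, … for 928 - a² a perfect square: first hit at a = 12: 928 - 144 = 784 = 28².
928 = 12² + 28² = 144 + 784 ✓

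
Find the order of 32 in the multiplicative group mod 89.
11

89 is prime, so ord(32) divides φ(89) = 88.
Divisors of 88: 1, 2, 4, 8, 11, 22, 44, 88.
Repeated squaring: 32^1 ≡ 32, 32^2 ≡ 45, 32^4 ≡ 67, 32^8 ≡ 39, 32^16 ≡ 8, 32^32 ≡ 64, 32^64 ≡ 2 (mod 89).
Test 32^d mod 89 for each divisor d in increasing order:
32^1 ≡ 32
32^2 ≡ 45
32^4 ≡ 67
32^8 ≡ 39
32^11 = 32^8·32^2·32^1 ≡ 1  ← first divisor giving 1
The order is 11.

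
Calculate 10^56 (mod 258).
208

Repeated squaring. Binary of 56 = 111000.
10^1 ≡ 10 (mod 258); 10^2 ≡ 100 (mod 258); 10^4 ≡ 196 (mod 258); 10^8 ≡ 232 (mod 258); 10^16 ≡ 160 (mod 258); 10^32 ≡ 58 (mod 258)
10^56 = 10^8 × 10^16 × 10^32 ≡ 208 (mod 258)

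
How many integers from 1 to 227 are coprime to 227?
226

227 = 227
φ(n) = n × ∏(1 - 1/p) for each prime p dividing n
φ(227) = 227 × (1 - 1/227) = 226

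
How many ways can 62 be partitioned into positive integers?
1300156

p(n) counts ways to write n as a sum of positive integers (order ignored).
Euler's pentagonal recurrence: p(k) = p(k-1) + p(k-2) - p(k-5) - p(k-7) + p(k-12) + p(k-15) - ... (offsets j(3j∓1)/2, signs ++--, p(0)=1, p(<0)=0).
DP table for k = 0..61: p(0)=1, p(1)=1, p(2)=2, p(3)=3, p(4)=5, p(5)=7, p(6)=11, p(7)=15, p(8)=22, p(9)=30, p(10)=42, p(11)=56, p(12)=77, p(13)=101, p(14)=135, p(15)=176, p(16)=231, p(17)=297, p(18)=385, p(19)=490, p(20)=627, p(21)=792, p(22)=1002, p(23)=1255, p(24)=1575, p(25)=1958, p(26)=2436, p(27)=3010, p(28)=3718, p(29)=4565, p(30)=5604, p(31)=6842, p(32)=8349, p(33)=10143, p(34)=12310, p(35)=14883, p(36)=17977, p(37)=21637, p(38)=26015, p(39)=31185, p(40)=37338, p(41)=44583, p(42)=53174, p(43)=63261, p(44)=75175, p(45)=89134, p(46)=105558, p(47)=124754, p(48)=147273, p(49)=173525, p(50)=204226, p(51)=239943, p(52)=281589, p(53)=329931, p(54)=386155, p(55)=451276, p(56)=526823, p(57)=614154, p(58)=715220, p(59)=831820, p(60)=966467, p(61)=1121505.
Final step: p(62) = p(61) + p(60) - p(57) - p(55) + p(50) + p(47) - p(40) - p(36) + p(27) + p(22) - p(11) - p(5)
= 1121505 + 966467 - 614154 - 451276 + 204226 + 124754 - 37338 - 17977 + 3010 + 1002 - 56 - 7
= 1300156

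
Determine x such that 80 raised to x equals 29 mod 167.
136

Baby-step giant-step with step n = ⌈√167⌉ = 13.
Baby steps 80^j mod 167 (j:value) for j=0..12: 0:1, 1:80, 2:54, 3:145, 4:77, 5:148, 6:150, 7:143, 8:84, 9:40, 10:27, 11:156, 12:122.
Giant-step multiplier: 80^(-13) ≡ 80^(166-13) = 80^153 ≡ 79 (mod 167).
Giant steps γ_i = 29·79^i mod 167: γ_0=29, γ_1=120, γ_2=128, γ_3=92, γ_4=87, γ_5=26, γ_6=50, γ_7=109, γ_8=94, γ_9=78, γ_10=150 (in table at j=6).
x = i·n + j = 10·13 + 6 = 136.
Check: 80^136 ≡ 29 (mod 167).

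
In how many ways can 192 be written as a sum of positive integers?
1987276856363

p(n) counts ways to write n as a sum of positive integers (order ignored).
Euler's pentagonal recurrence: p(k) = p(k-1) + p(k-2) - p(k-5) - p(k-7) + p(k-12) + p(k-15) - ... (offsets j(3j∓1)/2, signs ++--, p(0)=1, p(<0)=0).
DP table for k = 0..191: p(0)=1, p(1)=1, p(2)=2, p(3)=3, p(4)=5, p(5)=7, p(6)=11, p(7)=15, p(8)=22, p(9)=30, p(10)=42, p(11)=56, p(12)=77, p(13)=101, p(14)=135, p(15)=176, p(16)=231, p(17)=297, p(18)=385, p(19)=490, p(20)=627, p(21)=792, p(22)=1002, p(23)=1255, p(24)=1575, p(25)=1958, p(26)=2436, p(27)=3010, p(28)=3718, p(29)=4565, p(30)=5604, p(31)=6842, p(32)=8349, p(33)=10143, p(34)=12310, p(35)=14883, p(36)=17977, p(37)=21637, p(38)=26015, p(39)=31185, p(40)=37338, p(41)=44583, p(42)=53174, p(43)=63261, p(44)=75175, p(45)=89134, p(46)=105558, p(47)=124754, p(48)=147273, p(49)=173525, p(50)=204226, p(51)=239943, p(52)=281589, p(53)=329931, p(54)=386155, p(55)=451276, p(56)=526823, p(57)=614154, p(58)=715220, p(59)=831820, p(60)=966467, p(61)=1121505, p(62)=1300156, p(63)=1505499, p(64)=1741630, p(65)=2012558, p(66)=2323520, p(67)=2679689, p(68)=3087735, p(69)=3554345, p(70)=4087968, p(71)=4697205, p(72)=5392783, p(73)=6185689, p(74)=7089500, p(75)=8118264, p(76)=9289091, p(77)=10619863, p(78)=12132164, p(79)=13848650, p(80)=15796476, p(81)=18004327, p(82)=20506255, p(83)=23338469, p(84)=26543660, p(85)=30167357, p(86)=34262962, p(87)=38887673, p(88)=44108109, p(89)=49995925, p(90)=56634173, p(91)=64112359, p(92)=72533807, p(93)=82010177, p(94)=92669720, p(95)=104651419, p(96)=118114304, p(97)=133230930, p(98)=150198136, p(99)=169229875, p(100)=190569292, p(101)=214481126, p(102)=241265379, p(103)=271248950, p(104)=304801365, p(105)=342325709, p(106)=384276336, p(107)=431149389, p(108)=483502844, p(109)=541946240, p(110)=607163746, p(111)=679903203, p(112)=761002156, p(113)=851376628, p(114)=952050665, p(115)=1064144451, p(116)=1188908248, p(117)=1327710076, p(118)=1482074143, p(119)=1653668665, p(120)=1844349560, p(121)=2056148051, p(122)=2291320912, p(123)=2552338241, p(124)=2841940500, p(125)=3163127352, p(126)=3519222692, p(127)=3913864295, p(128)=4351078600, p(129)=4835271870, p(130)=5371315400, p(131)=5964539504, p(132)=6620830889, p(133)=7346629512, p(134)=8149040695, p(135)=9035836076, p(136)=10015581680, p(137)=11097645016, p(138)=12292341831, p(139)=13610949895, p(140)=15065878135, p(141)=16670689208, p(142)=18440293320, p(143)=20390982757, p(144)=22540654445, p(145)=24908858009, p(146)=27517052599, p(147)=30388671978, p(148)=33549419497, p(149)=37027355200, p(150)=40853235313, p(151)=45060624582, p(152)=49686288421, p(153)=54770336324, p(154)=60356673280, p(155)=66493182097, p(156)=73232243759, p(157)=80630964769, p(158)=88751778802, p(159)=97662728555, p(160)=107438159466, p(161)=118159068427, p(162)=129913904637, p(163)=142798995930, p(164)=156919475295, p(165)=172389800255, p(166)=189334822579, p(167)=207890420102, p(168)=228204732751, p(169)=250438925115, p(170)=274768617130, p(171)=301384802048, p(172)=330495499613, p(173)=362326859895, p(174)=397125074750, p(175)=435157697830, p(176)=476715857290, p(177)=522115831195, p(178)=571701605655, p(179)=625846753120, p(180)=684957390936, p(181)=749474411781, p(182)=819876908323, p(183)=896684817527, p(184)=980462880430, p(185)=1071823774337, p(186)=1171432692373, p(187)=1280011042268, p(188)=1398341745571, p(189)=1527273599625, p(190)=1667727404093, p(191)=1820701100652.
Final step: p(192) = p(191) + p(190) - p(187) - p(185) + p(180) + p(177) - p(170) - p(166) + p(157) + p(152) - p(141) - p(135) + p(122) + p(115) - p(100) - p(92) + p(75) + p(66) - p(47) - p(37) + p(16) + p(5)
= 1820701100652 + 1667727404093 - 1280011042268 - 1071823774337 + 684957390936 + 522115831195 - 274768617130 - 189334822579 + 80630964769 + 49686288421 - 16670689208 - 9035836076 + 2291320912 + 1064144451 - 190569292 - 72533807 + 8118264 + 2323520 - 124754 - 21637 + 231 + 7
= 1987276856363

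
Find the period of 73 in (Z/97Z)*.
24

97 is prime, so ord(73) divides φ(97) = 96.
Divisors of 96: 1, 2, 3, 4, 6, 8, 12, 16, 24, 32, 48, 96.
Repeated squaring: 73^1 ≡ 73, 73^2 ≡ 91, 73^4 ≡ 36, 73^8 ≡ 35, 73^16 ≡ 61, 73^32 ≡ 35, 73^64 ≡ 61 (mod 97).
Test 73^d mod 97 for each divisor d in increasing order:
73^1 ≡ 73
73^2 ≡ 91
73^3 = 73^2·73^1 ≡ 47
73^4 ≡ 36
73^6 = 73^4·73^2 ≡ 75
73^8 ≡ 35
73^12 = 73^8·73^4 ≡ 96
73^16 ≡ 61
73^24 = 73^16·73^8 ≡ 1  ← first divisor giving 1
The order is 24.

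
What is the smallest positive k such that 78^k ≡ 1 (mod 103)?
102

103 is prime, so ord(78) divides φ(103) = 102.
Divisors of 102: 1, 2, 3, 6, 17, 34, 51, 102.
Repeated squaring: 78^1 ≡ 78, 78^2 ≡ 7, 78^4 ≡ 49, 78^8 ≡ 32, 78^16 ≡ 97, 78^32 ≡ 36, 78^64 ≡ 60 (mod 103).
Test 78^d mod 103 for each divisor d in increasing order:
78^1 ≡ 78
78^2 ≡ 7
78^3 = 78^2·78^1 ≡ 31
78^6 = 78^4·78^2 ≡ 34
78^17 = 78^16·78^1 ≡ 47
78^34 = 78^32·78^2 ≡ 46
78^51 = 78^32·78^16·78^2·78^1 ≡ 102
78^102 = 78^64·78^32·78^4·78^2 ≡ 1  ← first divisor giving 1
The order is 102.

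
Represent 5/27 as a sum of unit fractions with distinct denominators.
1/6 + 1/54

Greedy algorithm:
5/27: ceiling(27/5) = 6, use 1/6
1/54: ceiling(54/1) = 54, use 1/54
Result: 5/27 = 1/6 + 1/54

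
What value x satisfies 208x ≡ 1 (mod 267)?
181

gcd(208, 267) = 1, so the inverse exists.
Extended Euclidean algorithm on (267, 208):
267 = 1 × 208 + 59  ⟹  59 = (1)·267 + (-1)·208
208 = 3 × 59 + 31  ⟹  31 = (-3)·267 + (4)·208
59 = 1 × 31 + 28  ⟹  28 = (4)·267 + (-5)·208
31 = 1 × 28 + 3  ⟹  3 = (-7)·267 + (9)·208
28 = 9 × 3 + 1  ⟹  1 = (67)·267 + (-86)·208
So (-86)·208 ≡ 1 (mod 267), i.e. 208^(-1) ≡ -86 ≡ 181 (mod 267).
Check: 208 × 181 = 37648 ≡ 1 (mod 267)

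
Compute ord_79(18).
13

79 is prime, so ord(18) divides φ(79) = 78.
Divisors of 78: 1, 2, 3, 6, 13, 26, 39, 78.
Repeated squaring: 18^1 ≡ 18, 18^2 ≡ 8, 18^4 ≡ 64, 18^8 ≡ 67, 18^16 ≡ 65, 18^32 ≡ 38, 18^64 ≡ 22 (mod 79).
Test 18^d mod 79 for each divisor d in increasing order:
18^1 ≡ 18
18^2 ≡ 8
18^3 = 18^2·18^1 ≡ 65
18^6 = 18^4·18^2 ≡ 38
18^13 = 18^8·18^4·18^1 ≡ 1  ← first divisor giving 1
The order is 13.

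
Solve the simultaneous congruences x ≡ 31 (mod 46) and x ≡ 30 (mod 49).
1549

Using Chinese Remainder Theorem:
M = 46 × 49 = 2254
M1 = 49, M2 = 46
y1 = 49^(-1) mod 46 = 31
y2 = 46^(-1) mod 49 = 16
x = (31×49×31 + 30×46×16) mod 2254 = 1549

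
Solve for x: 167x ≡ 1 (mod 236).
171

gcd(167, 236) = 1, so the inverse exists.
Extended Euclidean algorithm on (236, 167):
236 = 1 × 167 + 69  ⟹  69 = (1)·236 + (-1)·167
167 = 2 × 69 + 29  ⟹  29 = (-2)·236 + (3)·167
69 = 2 × 29 + 11  ⟹  11 = (5)·236 + (-7)·167
29 = 2 × 11 + 7  ⟹  7 = (-12)·236 + (17)·167
11 = 1 × 7 + 4  ⟹  4 = (17)·236 + (-24)·167
7 = 1 × 4 + 3  ⟹  3 = (-29)·236 + (41)·167
4 = 1 × 3 + 1  ⟹  1 = (46)·236 + (-65)·167
So (-65)·167 ≡ 1 (mod 236), i.e. 167^(-1) ≡ -65 ≡ 171 (mod 236).
Check: 167 × 171 = 28557 ≡ 1 (mod 236)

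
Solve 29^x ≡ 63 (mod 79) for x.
5

Baby-step giant-step with step n = ⌈√79⌉ = 9.
Baby steps 29^j mod 79 (j:value) for j=0..8: 0:1, 1:29, 2:51, 3:57, 4:73, 5:63, 6:10, 7:53, 8:36.
h = 63 is already in the table at j=5, so x = 5.
Check: 29^5 ≡ 63 (mod 79).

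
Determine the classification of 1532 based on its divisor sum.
deficient

Proper divisors of 1532: sum = 1 + 2 + 4 + 383 + 766 = 1156
Since 1156 < 1532, 1532 is deficient.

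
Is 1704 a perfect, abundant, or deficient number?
abundant

Proper divisors of 1704: sum = 1 + 2 + 3 + 4 + 6 + 8 + 12 + 24 + 71 + 142 + 213 + 284 + 426 + 568 + 852 = 2616
Since 2616 > 1704, 1704 is abundant.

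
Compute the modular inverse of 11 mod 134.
61

gcd(11, 134) = 1, so the inverse exists.
Extended Euclidean algorithm on (134, 11):
134 = 12 × 11 + 2  ⟹  2 = (1)·134 + (-12)·11
11 = 5 × 2 + 1  ⟹  1 = (-5)·134 + (61)·11
So (61)·11 ≡ 1 (mod 134), i.e. 11^(-1) ≡ 61 (mod 134).
Check: 11 × 61 = 671 ≡ 1 (mod 134)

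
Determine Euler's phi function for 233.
232

233 = 233
φ(n) = n × ∏(1 - 1/p) for each prime p dividing n
φ(233) = 233 × (1 - 1/233) = 232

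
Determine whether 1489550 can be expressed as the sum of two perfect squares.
Not possible

Factorization: 1489550 = 2 × 5^2 × 31^3
By Fermat: n is sum of two squares iff every prime p ≡ 3 (mod 4) appears to even power.
Prime(s) ≡ 3 (mod 4) with odd exponent: [(31, 3)]
Therefore 1489550 cannot be expressed as a² + b².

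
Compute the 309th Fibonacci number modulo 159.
80

Matrix identity: Q^n = [[F_(n+1), F_n], [F_n, F_(n-1)]] with Q = [[1,1],[1,0]].
n = 309 = 100110101₂. Square-and-multiply, entries mod 159:
Q^1 = [[1,1],[1,0]]
Q^2 = (Q^1)² = [[2,1],[1,1]]
Q^4 = (Q^2)² = [[5,3],[3,2]]
Q^9 = (Q^4)²·Q = [[55,34],[34,21]]
Q^19 = (Q^9)²·Q = [[87,47],[47,40]]
Q^38 = (Q^19)² = [[79,86],[86,152]]
Q^77 = (Q^38)²·Q = [[113,122],[122,150]]
Q^154 = (Q^77)² = [[146,127],[127,19]]
Q^309 = (Q^154)²·Q = [[47,80],[80,126]]
F_309 mod 159 = Q^309[0][1] = 80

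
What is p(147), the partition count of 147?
30388671978

p(n) counts ways to write n as a sum of positive integers (order ignored).
Euler's pentagonal recurrence: p(k) = p(k-1) + p(k-2) - p(k-5) - p(k-7) + p(k-12) + p(k-15) - ... (offsets j(3j∓1)/2, signs ++--, p(0)=1, p(<0)=0).
DP table for k = 0..146: p(0)=1, p(1)=1, p(2)=2, p(3)=3, p(4)=5, p(5)=7, p(6)=11, p(7)=15, p(8)=22, p(9)=30, p(10)=42, p(11)=56, p(12)=77, p(13)=101, p(14)=135, p(15)=176, p(16)=231, p(17)=297, p(18)=385, p(19)=490, p(20)=627, p(21)=792, p(22)=1002, p(23)=1255, p(24)=1575, p(25)=1958, p(26)=2436, p(27)=3010, p(28)=3718, p(29)=4565, p(30)=5604, p(31)=6842, p(32)=8349, p(33)=10143, p(34)=12310, p(35)=14883, p(36)=17977, p(37)=21637, p(38)=26015, p(39)=31185, p(40)=37338, p(41)=44583, p(42)=53174, p(43)=63261, p(44)=75175, p(45)=89134, p(46)=105558, p(47)=124754, p(48)=147273, p(49)=173525, p(50)=204226, p(51)=239943, p(52)=281589, p(53)=329931, p(54)=386155, p(55)=451276, p(56)=526823, p(57)=614154, p(58)=715220, p(59)=831820, p(60)=966467, p(61)=1121505, p(62)=1300156, p(63)=1505499, p(64)=1741630, p(65)=2012558, p(66)=2323520, p(67)=2679689, p(68)=3087735, p(69)=3554345, p(70)=4087968, p(71)=4697205, p(72)=5392783, p(73)=6185689, p(74)=7089500, p(75)=8118264, p(76)=9289091, p(77)=10619863, p(78)=12132164, p(79)=13848650, p(80)=15796476, p(81)=18004327, p(82)=20506255, p(83)=23338469, p(84)=26543660, p(85)=30167357, p(86)=34262962, p(87)=38887673, p(88)=44108109, p(89)=49995925, p(90)=56634173, p(91)=64112359, p(92)=72533807, p(93)=82010177, p(94)=92669720, p(95)=104651419, p(96)=118114304, p(97)=133230930, p(98)=150198136, p(99)=169229875, p(100)=190569292, p(101)=214481126, p(102)=241265379, p(103)=271248950, p(104)=304801365, p(105)=342325709, p(106)=384276336, p(107)=431149389, p(108)=483502844, p(109)=541946240, p(110)=607163746, p(111)=679903203, p(112)=761002156, p(113)=851376628, p(114)=952050665, p(115)=1064144451, p(116)=1188908248, p(117)=1327710076, p(118)=1482074143, p(119)=1653668665, p(120)=1844349560, p(121)=2056148051, p(122)=2291320912, p(123)=2552338241, p(124)=2841940500, p(125)=3163127352, p(126)=3519222692, p(127)=3913864295, p(128)=4351078600, p(129)=4835271870, p(130)=5371315400, p(131)=5964539504, p(132)=6620830889, p(133)=7346629512, p(134)=8149040695, p(135)=9035836076, p(136)=10015581680, p(137)=11097645016, p(138)=12292341831, p(139)=13610949895, p(140)=15065878135, p(141)=16670689208, p(142)=18440293320, p(143)=20390982757, p(144)=22540654445, p(145)=24908858009, p(146)=27517052599.
Final step: p(147) = p(146) + p(145) - p(142) - p(140) + p(135) + p(132) - p(125) - p(121) + p(112) + p(107) - p(96) - p(90) + p(77) + p(70) - p(55) - p(47) + p(30) + p(21) - p(2)
= 27517052599 + 24908858009 - 18440293320 - 15065878135 + 9035836076 + 6620830889 - 3163127352 - 2056148051 + 761002156 + 431149389 - 118114304 - 56634173 + 10619863 + 4087968 - 451276 - 124754 + 5604 + 792 - 2
= 30388671978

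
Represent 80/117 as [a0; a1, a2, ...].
[0; 1, 2, 6, 6]

Euclidean algorithm steps:
80 = 0 × 117 + 80
117 = 1 × 80 + 37
80 = 2 × 37 + 6
37 = 6 × 6 + 1
6 = 6 × 1 + 0
Continued fraction: [0; 1, 2, 6, 6]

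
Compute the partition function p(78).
12132164

p(n) counts ways to write n as a sum of positive integers (order ignored).
Euler's pentagonal recurrence: p(k) = p(k-1) + p(k-2) - p(k-5) - p(k-7) + p(k-12) + p(k-15) - ... (offsets j(3j∓1)/2, signs ++--, p(0)=1, p(<0)=0).
DP table for k = 0..77: p(0)=1, p(1)=1, p(2)=2, p(3)=3, p(4)=5, p(5)=7, p(6)=11, p(7)=15, p(8)=22, p(9)=30, p(10)=42, p(11)=56, p(12)=77, p(13)=101, p(14)=135, p(15)=176, p(16)=231, p(17)=297, p(18)=385, p(19)=490, p(20)=627, p(21)=792, p(22)=1002, p(23)=1255, p(24)=1575, p(25)=1958, p(26)=2436, p(27)=3010, p(28)=3718, p(29)=4565, p(30)=5604, p(31)=6842, p(32)=8349, p(33)=10143, p(34)=12310, p(35)=14883, p(36)=17977, p(37)=21637, p(38)=26015, p(39)=31185, p(40)=37338, p(41)=44583, p(42)=53174, p(43)=63261, p(44)=75175, p(45)=89134, p(46)=105558, p(47)=124754, p(48)=147273, p(49)=173525, p(50)=204226, p(51)=239943, p(52)=281589, p(53)=329931, p(54)=386155, p(55)=451276, p(56)=526823, p(57)=614154, p(58)=715220, p(59)=831820, p(60)=966467, p(61)=1121505, p(62)=1300156, p(63)=1505499, p(64)=1741630, p(65)=2012558, p(66)=2323520, p(67)=2679689, p(68)=3087735, p(69)=3554345, p(70)=4087968, p(71)=4697205, p(72)=5392783, p(73)=6185689, p(74)=7089500, p(75)=8118264, p(76)=9289091, p(77)=10619863.
Final step: p(78) = p(77) + p(76) - p(73) - p(71) + p(66) + p(63) - p(56) - p(52) + p(43) + p(38) - p(27) - p(21) + p(8) + p(1)
= 10619863 + 9289091 - 6185689 - 4697205 + 2323520 + 1505499 - 526823 - 281589 + 63261 + 26015 - 3010 - 792 + 22 + 1
= 12132164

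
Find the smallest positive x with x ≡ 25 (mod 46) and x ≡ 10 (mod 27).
577

Using Chinese Remainder Theorem:
M = 46 × 27 = 1242
M1 = 27, M2 = 46
y1 = 27^(-1) mod 46 = 29
y2 = 46^(-1) mod 27 = 10
x = (25×27×29 + 10×46×10) mod 1242 = 577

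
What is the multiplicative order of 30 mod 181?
60

181 is prime, so ord(30) divides φ(181) = 180.
Divisors of 180: 1, 2, 3, 4, 5, 6, 9, 10, 12, 15, 18, 20, 30, 36, 45, 60, 90, 180.
Repeated squaring: 30^1 ≡ 30, 30^2 ≡ 176, 30^4 ≡ 25, 30^8 ≡ 82, 30^16 ≡ 27, 30^32 ≡ 5, 30^64 ≡ 25, 30^128 ≡ 82 (mod 181).
Test 30^d mod 181 for each divisor d in increasing order:
30^1 ≡ 30
30^2 ≡ 176
30^3 = 30^2·30^1 ≡ 31
30^4 ≡ 25
30^5 = 30^4·30^1 ≡ 26
30^6 = 30^4·30^2 ≡ 56
30^9 = 30^8·30^1 ≡ 107
30^10 = 30^8·30^2 ≡ 133
30^12 = 30^8·30^4 ≡ 59
30^15 = 30^8·30^4·30^2·30^1 ≡ 19
30^18 = 30^16·30^2 ≡ 46
30^20 = 30^16·30^4 ≡ 132
30^30 = 30^16·30^8·30^4·30^2 ≡ 180
30^36 = 30^32·30^4 ≡ 125
30^45 = 30^32·30^8·30^4·30^1 ≡ 162
30^60 = 30^32·30^16·30^8·30^4 ≡ 1  ← first divisor giving 1
The order is 60.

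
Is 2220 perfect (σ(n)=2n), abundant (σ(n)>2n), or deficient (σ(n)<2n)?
abundant

Proper divisors of 2220: sum = 1 + 2 + 3 + 4 + 5 + 6 + 10 + 12 + ... + 444 + 555 + 740 + 1110 (23 divisors) = 4164
Since 4164 > 2220, 2220 is abundant.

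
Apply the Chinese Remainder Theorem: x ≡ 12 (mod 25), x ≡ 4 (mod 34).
412

Using Chinese Remainder Theorem:
M = 25 × 34 = 850
M1 = 34, M2 = 25
y1 = 34^(-1) mod 25 = 14
y2 = 25^(-1) mod 34 = 15
x = (12×34×14 + 4×25×15) mod 850 = 412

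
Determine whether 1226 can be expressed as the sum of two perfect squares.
1² + 35² (a=1, b=35)

Factorization: 1226 = 2 × 613
By Fermat: n is sum of two squares iff every prime p ≡ 3 (mod 4) appears to even power.
All primes ≡ 3 (mod 4) appear to even power.
Search a = 0, 1, 2, … for 1226 - a² a perfect square: first hit at a = 1: 1226 - 1 = 1225 = 35².
1226 = 1² + 35² = 1 + 1225 ✓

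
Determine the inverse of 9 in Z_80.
9

gcd(9, 80) = 1, so the inverse exists.
Extended Euclidean algorithm on (80, 9):
80 = 8 × 9 + 8  ⟹  8 = (1)·80 + (-8)·9
9 = 1 × 8 + 1  ⟹  1 = (-1)·80 + (9)·9
So (9)·9 ≡ 1 (mod 80), i.e. 9^(-1) ≡ 9 (mod 80).
Check: 9 × 9 = 81 ≡ 1 (mod 80)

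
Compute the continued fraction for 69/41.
[1; 1, 2, 6, 2]

Euclidean algorithm steps:
69 = 1 × 41 + 28
41 = 1 × 28 + 13
28 = 2 × 13 + 2
13 = 6 × 2 + 1
2 = 2 × 1 + 0
Continued fraction: [1; 1, 2, 6, 2]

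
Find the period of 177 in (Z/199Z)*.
99

199 is prime, so ord(177) divides φ(199) = 198.
Divisors of 198: 1, 2, 3, 6, 9, 11, 18, 22, 33, 66, 99, 198.
Repeated squaring: 177^1 ≡ 177, 177^2 ≡ 86, 177^4 ≡ 33, 177^8 ≡ 94, 177^16 ≡ 80, 177^32 ≡ 32, 177^64 ≡ 29, 177^128 ≡ 45 (mod 199).
Test 177^d mod 199 for each divisor d in increasing order:
177^1 ≡ 177
177^2 ≡ 86
177^3 = 177^2·177^1 ≡ 98
177^6 = 177^4·177^2 ≡ 52
177^9 = 177^8·177^1 ≡ 121
177^11 = 177^8·177^2·177^1 ≡ 58
177^18 = 177^16·177^2 ≡ 114
177^22 = 177^16·177^4·177^2 ≡ 180
177^33 = 177^32·177^1 ≡ 92
177^66 = 177^64·177^2 ≡ 106
177^99 = 177^64·177^32·177^2·177^1 ≡ 1  ← first divisor giving 1
The order is 99.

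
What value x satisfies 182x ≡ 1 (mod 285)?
83

gcd(182, 285) = 1, so the inverse exists.
Extended Euclidean algorithm on (285, 182):
285 = 1 × 182 + 103  ⟹  103 = (1)·285 + (-1)·182
182 = 1 × 103 + 79  ⟹  79 = (-1)·285 + (2)·182
103 = 1 × 79 + 24  ⟹  24 = (2)·285 + (-3)·182
79 = 3 × 24 + 7  ⟹  7 = (-7)·285 + (11)·182
24 = 3 × 7 + 3  ⟹  3 = (23)·285 + (-36)·182
7 = 2 × 3 + 1  ⟹  1 = (-53)·285 + (83)·182
So (83)·182 ≡ 1 (mod 285), i.e. 182^(-1) ≡ 83 (mod 285).
Check: 182 × 83 = 15106 ≡ 1 (mod 285)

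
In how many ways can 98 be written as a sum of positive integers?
150198136

p(n) counts ways to write n as a sum of positive integers (order ignored).
Euler's pentagonal recurrence: p(k) = p(k-1) + p(k-2) - p(k-5) - p(k-7) + p(k-12) + p(k-15) - ... (offsets j(3j∓1)/2, signs ++--, p(0)=1, p(<0)=0).
DP table for k = 0..97: p(0)=1, p(1)=1, p(2)=2, p(3)=3, p(4)=5, p(5)=7, p(6)=11, p(7)=15, p(8)=22, p(9)=30, p(10)=42, p(11)=56, p(12)=77, p(13)=101, p(14)=135, p(15)=176, p(16)=231, p(17)=297, p(18)=385, p(19)=490, p(20)=627, p(21)=792, p(22)=1002, p(23)=1255, p(24)=1575, p(25)=1958, p(26)=2436, p(27)=3010, p(28)=3718, p(29)=4565, p(30)=5604, p(31)=6842, p(32)=8349, p(33)=10143, p(34)=12310, p(35)=14883, p(36)=17977, p(37)=21637, p(38)=26015, p(39)=31185, p(40)=37338, p(41)=44583, p(42)=53174, p(43)=63261, p(44)=75175, p(45)=89134, p(46)=105558, p(47)=124754, p(48)=147273, p(49)=173525, p(50)=204226, p(51)=239943, p(52)=281589, p(53)=329931, p(54)=386155, p(55)=451276, p(56)=526823, p(57)=614154, p(58)=715220, p(59)=831820, p(60)=966467, p(61)=1121505, p(62)=1300156, p(63)=1505499, p(64)=1741630, p(65)=2012558, p(66)=2323520, p(67)=2679689, p(68)=3087735, p(69)=3554345, p(70)=4087968, p(71)=4697205, p(72)=5392783, p(73)=6185689, p(74)=7089500, p(75)=8118264, p(76)=9289091, p(77)=10619863, p(78)=12132164, p(79)=13848650, p(80)=15796476, p(81)=18004327, p(82)=20506255, p(83)=23338469, p(84)=26543660, p(85)=30167357, p(86)=34262962, p(87)=38887673, p(88)=44108109, p(89)=49995925, p(90)=56634173, p(91)=64112359, p(92)=72533807, p(93)=82010177, p(94)=92669720, p(95)=104651419, p(96)=118114304, p(97)=133230930.
Final step: p(98) = p(97) + p(96) - p(93) - p(91) + p(86) + p(83) - p(76) - p(72) + p(63) + p(58) - p(47) - p(41) + p(28) + p(21) - p(6)
= 133230930 + 118114304 - 82010177 - 64112359 + 34262962 + 23338469 - 9289091 - 5392783 + 1505499 + 715220 - 124754 - 44583 + 3718 + 792 - 11
= 150198136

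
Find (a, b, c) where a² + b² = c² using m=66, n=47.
(2147, 6204, 6565)

Euclid's formula: a = m² - n², b = 2mn, c = m² + n²
m = 66, n = 47
a = 66² - 47² = 4356 - 2209 = 2147
b = 2 × 66 × 47 = 6204
c = 66² + 47² = 4356 + 2209 = 6565
Verification: 2147² + 6204² = 4609609 + 38489616 = 43099225 = 6565² ✓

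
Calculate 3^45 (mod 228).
75

Repeated squaring. Binary of 45 = 101101.
3^1 ≡ 3 (mod 228); 3^2 ≡ 9 (mod 228); 3^4 ≡ 81 (mod 228); 3^8 ≡ 177 (mod 228); 3^16 ≡ 93 (mod 228); 3^32 ≡ 213 (mod 228)
3^45 = 3^1 × 3^4 × 3^8 × 3^32 ≡ 75 (mod 228)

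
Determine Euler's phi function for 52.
24

52 = 2^2 × 13
φ(n) = n × ∏(1 - 1/p) for each prime p dividing n
φ(52) = 52 × (1 - 1/2) × (1 - 1/13) = 24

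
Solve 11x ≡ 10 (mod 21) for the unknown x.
x ≡ 20 (mod 21)

gcd(11, 21) = 1, which divides 10, so solutions exist.
Find 11^(-1) mod 21 by the extended Euclidean algorithm:
21 = 1 × 11 + 10  ⟹  10 = (1)·21 + (-1)·11
11 = 1 × 10 + 1  ⟹  1 = (-1)·21 + (2)·11
So (2)·11 ≡ 1 (mod 21), i.e. 11^(-1) ≡ 2 (mod 21).
x ≡ 2 × 10 = 20 ≡ 20 (mod 21).
Check: 11 × 20 = 220 ≡ 10 (mod 21).
Unique solution: x ≡ 20 (mod 21)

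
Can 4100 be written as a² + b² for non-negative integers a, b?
2² + 64² (a=2, b=64)

Factorization: 4100 = 2^2 × 5^2 × 41
By Fermat: n is sum of two squares iff every prime p ≡ 3 (mod 4) appears to even power.
All primes ≡ 3 (mod 4) appear to even power.
Search a = 0, 1, 2, … for 4100 - a² a perfect square: first hit at a = 2: 4100 - 4 = 4096 = 64².
4100 = 2² + 64² = 4 + 4096 ✓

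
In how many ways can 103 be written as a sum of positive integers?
271248950

p(n) counts ways to write n as a sum of positive integers (order ignored).
Euler's pentagonal recurrence: p(k) = p(k-1) + p(k-2) - p(k-5) - p(k-7) + p(k-12) + p(k-15) - ... (offsets j(3j∓1)/2, signs ++--, p(0)=1, p(<0)=0).
DP table for k = 0..102: p(0)=1, p(1)=1, p(2)=2, p(3)=3, p(4)=5, p(5)=7, p(6)=11, p(7)=15, p(8)=22, p(9)=30, p(10)=42, p(11)=56, p(12)=77, p(13)=101, p(14)=135, p(15)=176, p(16)=231, p(17)=297, p(18)=385, p(19)=490, p(20)=627, p(21)=792, p(22)=1002, p(23)=1255, p(24)=1575, p(25)=1958, p(26)=2436, p(27)=3010, p(28)=3718, p(29)=4565, p(30)=5604, p(31)=6842, p(32)=8349, p(33)=10143, p(34)=12310, p(35)=14883, p(36)=17977, p(37)=21637, p(38)=26015, p(39)=31185, p(40)=37338, p(41)=44583, p(42)=53174, p(43)=63261, p(44)=75175, p(45)=89134, p(46)=105558, p(47)=124754, p(48)=147273, p(49)=173525, p(50)=204226, p(51)=239943, p(52)=281589, p(53)=329931, p(54)=386155, p(55)=451276, p(56)=526823, p(57)=614154, p(58)=715220, p(59)=831820, p(60)=966467, p(61)=1121505, p(62)=1300156, p(63)=1505499, p(64)=1741630, p(65)=2012558, p(66)=2323520, p(67)=2679689, p(68)=3087735, p(69)=3554345, p(70)=4087968, p(71)=4697205, p(72)=5392783, p(73)=6185689, p(74)=7089500, p(75)=8118264, p(76)=9289091, p(77)=10619863, p(78)=12132164, p(79)=13848650, p(80)=15796476, p(81)=18004327, p(82)=20506255, p(83)=23338469, p(84)=26543660, p(85)=30167357, p(86)=34262962, p(87)=38887673, p(88)=44108109, p(89)=49995925, p(90)=56634173, p(91)=64112359, p(92)=72533807, p(93)=82010177, p(94)=92669720, p(95)=104651419, p(96)=118114304, p(97)=133230930, p(98)=150198136, p(99)=169229875, p(100)=190569292, p(101)=214481126, p(102)=241265379.
Final step: p(103) = p(102) + p(101) - p(98) - p(96) + p(91) + p(88) - p(81) - p(77) + p(68) + p(63) - p(52) - p(46) + p(33) + p(26) - p(11) - p(3)
= 241265379 + 214481126 - 150198136 - 118114304 + 64112359 + 44108109 - 18004327 - 10619863 + 3087735 + 1505499 - 281589 - 105558 + 10143 + 2436 - 56 - 3
= 271248950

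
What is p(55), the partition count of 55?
451276

p(n) counts ways to write n as a sum of positive integers (order ignored).
Euler's pentagonal recurrence: p(k) = p(k-1) + p(k-2) - p(k-5) - p(k-7) + p(k-12) + p(k-15) - ... (offsets j(3j∓1)/2, signs ++--, p(0)=1, p(<0)=0).
DP table for k = 0..54: p(0)=1, p(1)=1, p(2)=2, p(3)=3, p(4)=5, p(5)=7, p(6)=11, p(7)=15, p(8)=22, p(9)=30, p(10)=42, p(11)=56, p(12)=77, p(13)=101, p(14)=135, p(15)=176, p(16)=231, p(17)=297, p(18)=385, p(19)=490, p(20)=627, p(21)=792, p(22)=1002, p(23)=1255, p(24)=1575, p(25)=1958, p(26)=2436, p(27)=3010, p(28)=3718, p(29)=4565, p(30)=5604, p(31)=6842, p(32)=8349, p(33)=10143, p(34)=12310, p(35)=14883, p(36)=17977, p(37)=21637, p(38)=26015, p(39)=31185, p(40)=37338, p(41)=44583, p(42)=53174, p(43)=63261, p(44)=75175, p(45)=89134, p(46)=105558, p(47)=124754, p(48)=147273, p(49)=173525, p(50)=204226, p(51)=239943, p(52)=281589, p(53)=329931, p(54)=386155.
Final step: p(55) = p(54) + p(53) - p(50) - p(48) + p(43) + p(40) - p(33) - p(29) + p(20) + p(15) - p(4)
= 386155 + 329931 - 204226 - 147273 + 63261 + 37338 - 10143 - 4565 + 627 + 176 - 5
= 451276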